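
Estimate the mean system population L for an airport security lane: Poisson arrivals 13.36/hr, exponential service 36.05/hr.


ρ = λ/μ = 13.36/36.05 = 0.3706
L = ρ/(1−ρ) = 0.3706/(1 − 0.3706) = 0.3706/0.6294 = 0.5888

Final: 0.5888


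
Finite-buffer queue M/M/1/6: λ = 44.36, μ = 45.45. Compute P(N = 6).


ρ = λ/μ = 44.36/45.45 = 0.9760
P_K = (1−ρ)ρ^K/(1−ρ^(K+1)) = (0.02398·0.864462)/(1 − 0.843730)
= 0.020732/0.156270 = 0.132667

Final: 0.132667


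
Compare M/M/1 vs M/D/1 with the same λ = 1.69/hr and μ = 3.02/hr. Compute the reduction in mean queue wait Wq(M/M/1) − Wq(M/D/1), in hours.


ρ = 1.69/3.02 = 0.5596
Wq(M/M/1) = ρ/(μ−λ) = 0.5596/1.33 = 0.42075 hr
Wq(M/D/1) = ρ/(2(μ−λ)) = 0.21038 hr
Savings = 0.42075 − 0.21038 = 0.21038 hr

Final: 0.21038 hr


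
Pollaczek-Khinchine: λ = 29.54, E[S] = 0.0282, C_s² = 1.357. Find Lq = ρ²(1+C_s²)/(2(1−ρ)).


ρ = λ·E[S] = 29.54·0.0282 = 0.8330
Lq = ρ²(1+C_s²)/(2(1−ρ)) = 0.6939·(1+1.357)/(2·0.1670)
= 0.6939·2.3570/0.3339 = 4.89785

Final: 4.89785


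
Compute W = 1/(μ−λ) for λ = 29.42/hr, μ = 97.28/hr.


W = 1/(μ−λ) = 1/(97.28 − 29.42) = 1/67.86 = 0.01474 hr

Final: 0.01474 hr


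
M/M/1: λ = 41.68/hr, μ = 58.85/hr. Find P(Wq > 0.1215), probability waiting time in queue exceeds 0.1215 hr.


ρ = 41.68/58.85 = 0.7082
P(Wq > t) = ρ·e^{−(μ−λ)t} = 0.7082·e^{−2.0862}
= 0.7082·0.124164 = 0.087938

Final: 0.087938


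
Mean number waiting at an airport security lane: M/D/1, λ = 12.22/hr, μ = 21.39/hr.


ρ = 12.22/21.39 = 0.5713
M/D/1: Lq = ρ²/(2(1−ρ)) = 0.3264/(2·0.4287) = 0.38066

Final: 0.38066


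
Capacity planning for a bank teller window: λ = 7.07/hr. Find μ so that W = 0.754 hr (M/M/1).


W = 1/(μ−λ) ⇒ μ − λ = 1/W = 1/0.754 = 1.3263
μ = λ + 1/W = 7.07 + 1.3263 = 8.3963 per hr

Final: 8.3963 /hr


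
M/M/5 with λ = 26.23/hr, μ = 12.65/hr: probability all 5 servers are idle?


a = λ/μ = 26.23/12.65 = 2.0735; ρ = a/c = 0.4147
Σ_{k=0}^{4} a^k/k! (terms k=0..4) = 1.00000 + 2.07352 + 2.14974 + 1.48584 + 0.77023 = 7.47932
Tail: a^5/(5!(1−ρ)) = 38.33000/(120·0.5853) = 0.54573
P₀ = 1/(7.47932 + 0.54573) = 1/8.02506 = 0.124610

Final: 0.124610


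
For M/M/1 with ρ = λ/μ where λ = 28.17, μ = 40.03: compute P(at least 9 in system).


ρ = 28.17/40.03 = 0.7037
P(N ≥ n) = ρ^n = 0.7037^9 = 0.042326

Final: 0.042326


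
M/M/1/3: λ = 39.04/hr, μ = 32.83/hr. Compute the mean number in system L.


ρ = 39.04/32.83 = 1.1892
L = ρ[1 − (K+1)ρ^K + Kρ^(K+1)] / [(1−ρ)(1−ρ^(K+1))]
Numerator: 1.1892·(1 − 4·1.681577 + 3·1.999658) = 0.324242
Denominator: (-0.1892)·(-0.999658) = 0.189092
L = 0.324242/0.189092 = 1.7147

Final: 1.7147


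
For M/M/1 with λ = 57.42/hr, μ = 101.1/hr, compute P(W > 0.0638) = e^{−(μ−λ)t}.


W ~ Exponential(μ−λ) for M/M/1.
μ − λ = 101.1 − 57.42 = 43.6800
P(W > t) = e^{−(μ−λ)t} = e^{−2.7868} = 0.061619

Final: 0.061619


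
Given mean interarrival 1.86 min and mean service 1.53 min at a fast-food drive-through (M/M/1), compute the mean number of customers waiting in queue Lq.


λ = 60/1.86 = 32.2581 /hr
μ = 60/1.53 = 39.2157 /hr
ρ = λ/μ = 32.2581/39.2157 = 0.8226
Lq = ρ²/(1−ρ) = 0.6766/0.1774 = 3.8138

Final: 3.8138


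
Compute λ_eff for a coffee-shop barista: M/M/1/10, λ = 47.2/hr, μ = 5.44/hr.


ρ = 8.6765; P_K = (1−ρ)ρ^10/(1−ρ^11) = 0.884746
λ_eff = λ(1 − P_K) = 47.2·(1 − 0.884746) = 47.2·0.115254 = 5.4400 /hr

Final: 5.4400 /hr


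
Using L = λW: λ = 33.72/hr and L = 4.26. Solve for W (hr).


W = L/λ = 4.26/33.72 = 0.1263 hr

Final: 0.1263 hr


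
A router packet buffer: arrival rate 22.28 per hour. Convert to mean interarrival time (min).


Mean interarrival time = 1/λ = 1/22.28 hour = 0.04488 hour
In minutes: 0.04488 × 60 = 2.6930 min

Final: 2.6930 min


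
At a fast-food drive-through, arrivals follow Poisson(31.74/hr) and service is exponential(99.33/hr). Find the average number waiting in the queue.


ρ = 31.74/99.33 = 0.3195
Lq = ρ²/(1−ρ) = 0.1021/0.6805 = 0.1501

Final: 0.1501


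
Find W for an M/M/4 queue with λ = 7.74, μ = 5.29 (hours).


a = 1.4631; ρ = 0.3658; P₀ = 0.229534
Lq = P₀·a^c·ρ/(c!(1−ρ)²) = 0.03986
Wq = Lq/λ = 0.03986/7.74 = 0.005150 hr
W = Wq + 1/μ = 0.005150 + 0.18904 = 0.19419 hr

Final: 0.19419 hr


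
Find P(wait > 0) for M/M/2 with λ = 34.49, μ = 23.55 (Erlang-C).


a = λ/μ = 1.4645; ρ = a/2 = 0.7323
P₀ = 0.154553 (from M/M/c formula)
C(c,a) = [a^c/(c!(1−ρ))]·P₀ = [2.14489/(2·0.2677)]·0.154553
= 4.00572·0.154553 = 0.619097

Final: 0.619097


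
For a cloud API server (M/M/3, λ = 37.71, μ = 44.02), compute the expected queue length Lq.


a = λ/μ = 0.8567; ρ = a/3 = 0.2856
P₀ = 0.421898
Lq = P₀·a^c·ρ / (c!·(1−ρ)²) = 0.421898·0.62867·0.2856/(6·0.51044)
= 0.02473

Final: 0.02473


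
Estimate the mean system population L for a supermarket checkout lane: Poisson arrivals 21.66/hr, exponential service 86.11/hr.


ρ = λ/μ = 21.66/86.11 = 0.2515
L = ρ/(1−ρ) = 0.2515/(1 − 0.2515) = 0.2515/0.7485 = 0.3361

Final: 0.3361


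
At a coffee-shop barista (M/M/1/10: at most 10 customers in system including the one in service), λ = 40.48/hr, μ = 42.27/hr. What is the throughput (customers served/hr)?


ρ = 0.9577; P_K = (1−ρ)ρ^10/(1−ρ^11) = 0.072542
λ_eff = λ(1 − P_K) = 40.48·(1 − 0.072542) = 40.48·0.927458 = 37.5435 /hr

Final: 37.5435 /hr


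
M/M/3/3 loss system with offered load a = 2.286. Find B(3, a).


B(c,a) = (a^c/c!) / Σ_{k=0}^{c} a^k/k!
a^3/3! = 1.991028
Σ terms (k=0..3): 1.00000 + 2.28600 + 2.61290 + 1.99103 = 7.889926
B = 1.991028/7.889926 = 0.252351

Final: 0.252351


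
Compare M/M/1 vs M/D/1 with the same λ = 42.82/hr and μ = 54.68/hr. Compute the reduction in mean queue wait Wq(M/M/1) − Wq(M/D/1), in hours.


ρ = 42.82/54.68 = 0.7831
Wq(M/M/1) = ρ/(μ−λ) = 0.7831/11.86 = 0.06603 hr
Wq(M/D/1) = ρ/(2(μ−λ)) = 0.03301 hr
Savings = 0.06603 − 0.03301 = 0.03301 hr

Final: 0.03301 hr


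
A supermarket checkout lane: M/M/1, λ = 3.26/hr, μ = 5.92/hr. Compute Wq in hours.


ρ = 3.26/5.92 = 0.5507
Wq = ρ/(μ−λ) = 0.5507/(5.92 − 3.26) = 0.5507/2.66 = 0.2070 hr

Final: 0.2070 hr


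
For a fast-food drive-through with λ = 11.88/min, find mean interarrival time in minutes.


Mean interarrival time = 1/λ = 1/11.88 minute = 0.08418 minute
In minutes: 0.08418 × 1 = 0.08418 min

Final: 0.08418 min


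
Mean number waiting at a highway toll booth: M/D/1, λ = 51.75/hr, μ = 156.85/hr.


ρ = 51.75/156.85 = 0.3299
M/D/1: Lq = ρ²/(2(1−ρ)) = 0.1089/(2·0.6701) = 0.08123

Final: 0.08123


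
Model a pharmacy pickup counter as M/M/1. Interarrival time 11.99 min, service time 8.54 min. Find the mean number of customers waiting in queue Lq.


λ = 60/11.99 = 5.0042 /hr
μ = 60/8.54 = 7.0258 /hr
ρ = λ/μ = 5.0042/7.0258 = 0.7123
Lq = ρ²/(1−ρ) = 0.5073/0.2877 = 1.7631

Final: 1.7631


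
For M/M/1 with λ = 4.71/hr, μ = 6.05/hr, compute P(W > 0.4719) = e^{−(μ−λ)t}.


W ~ Exponential(μ−λ) for M/M/1.
μ − λ = 6.05 − 4.71 = 1.3400
P(W > t) = e^{−(μ−λ)t} = e^{−0.6323} = 0.531344

Final: 0.531344


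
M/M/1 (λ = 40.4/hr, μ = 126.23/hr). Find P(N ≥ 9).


ρ = 40.4/126.23 = 0.3201
P(N ≥ n) = ρ^n = 0.3201^9 = 0.00003523

Final: 0.00003523


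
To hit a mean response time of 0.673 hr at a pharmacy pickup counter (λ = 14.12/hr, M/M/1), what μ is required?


W = 1/(μ−λ) ⇒ μ − λ = 1/W = 1/0.673 = 1.4859
μ = λ + 1/W = 14.12 + 1.4859 = 15.6059 per hr

Final: 15.6059 /hr


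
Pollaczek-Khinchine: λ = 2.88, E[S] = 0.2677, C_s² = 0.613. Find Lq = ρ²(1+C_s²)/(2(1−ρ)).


ρ = λ·E[S] = 2.88·0.2677 = 0.7710
Lq = ρ²(1+C_s²)/(2(1−ρ)) = 0.5944·(1+0.613)/(2·0.2290)
= 0.5944·1.6130/0.4580 = 2.09317

Final: 2.09317


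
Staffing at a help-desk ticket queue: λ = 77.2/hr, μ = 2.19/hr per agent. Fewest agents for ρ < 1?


Stability requires cμ > λ ⇔ c > λ/μ.
λ/μ = 77.2/2.19 = 35.2511
Minimum integer c = ⌊35.2511⌋ + 1 = 36
Check: 36·2.19 = 78.84 > 77.2, while 35·2.19 = 76.65 ≤ 77.2

Final: 36 servers


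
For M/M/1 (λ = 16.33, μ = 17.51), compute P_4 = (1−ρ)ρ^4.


ρ = 16.33/17.51 = 0.9326
P_n = (1−ρ)·ρ^n = (1 − 0.9326)·0.9326^4 = 0.06739·0.756485 = 0.050980

Final: 0.050980


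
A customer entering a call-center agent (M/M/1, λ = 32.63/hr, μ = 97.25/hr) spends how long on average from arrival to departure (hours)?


W = 1/(μ−λ) = 1/(97.25 − 32.63) = 1/64.62 = 0.01548 hr

Final: 0.01548 hr


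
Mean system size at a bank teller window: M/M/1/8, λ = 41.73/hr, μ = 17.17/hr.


ρ = 41.73/17.17 = 2.4304
L = ρ[1 − (K+1)ρ^K + Kρ^(K+1)] / [(1−ρ)(1−ρ^(K+1))]
Numerator: 2.4304·(1 − 9·1217.375946 + 8·2958.712769) = 30900.903700
Denominator: (-1.4304)·(-2957.712769) = 4230.717856
L = 30900.903700/4230.717856 = 7.3039

Final: 7.3039


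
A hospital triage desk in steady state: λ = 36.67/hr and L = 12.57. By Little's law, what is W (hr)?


W = L/λ = 12.57/36.67 = 0.3428 hr

Final: 0.3428 hr


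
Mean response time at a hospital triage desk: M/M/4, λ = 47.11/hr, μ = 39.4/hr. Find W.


a = 1.1957; ρ = 0.2989; P₀ = 0.301487
Lq = P₀·a^c·ρ/(c!(1−ρ)²) = 0.01562
Wq = Lq/λ = 0.01562/47.11 = 0.0003315 hr
W = Wq + 1/μ = 0.0003315 + 0.02538 = 0.02571 hr

Final: 0.02571 hr


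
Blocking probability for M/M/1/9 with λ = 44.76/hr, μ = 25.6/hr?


ρ = λ/μ = 44.76/25.6 = 1.7484
P_K = (1−ρ)ρ^K/(1−ρ^(K+1)) = (-0.7484·152.704211)/(1 − 266.993769)
= -114.289558/-265.993769 = 0.429670

Final: 0.429670


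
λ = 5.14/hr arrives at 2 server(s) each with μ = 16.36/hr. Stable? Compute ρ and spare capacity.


Total capacity cμ = 2·16.36 = 32.72/hr
ρ = λ/(cμ) = 5.14/32.72 = 0.1571
Stable ⇔ ρ < 1: YES
Spare capacity = cμ − λ = 32.72 − 5.14 = 27.58/hr

Final: ρ = 0.1571; stable; margin = 27.58/hr


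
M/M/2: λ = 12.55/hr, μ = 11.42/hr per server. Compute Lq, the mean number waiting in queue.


a = λ/μ = 1.0989; ρ = a/2 = 0.5495
P₀ = 0.290760
Lq = P₀·a^c·ρ / (c!·(1−ρ)²) = 0.290760·1.20769·0.5495/(2·0.20297)
= 0.47530

Final: 0.47530


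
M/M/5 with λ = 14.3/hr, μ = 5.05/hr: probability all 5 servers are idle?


a = λ/μ = 14.3/5.05 = 2.8317; ρ = a/c = 0.5663
Σ_{k=0}^{4} a^k/k! (terms k=0..4) = 1.00000 + 2.83168 + 4.00921 + 3.78428 + 2.67897 = 14.30414
Tail: a^5/(5!(1−ρ)) = 182.06367/(120·0.4337) = 3.49856
P₀ = 1/(14.30414 + 3.49856) = 1/17.80270 = 0.056171

Final: 0.056171


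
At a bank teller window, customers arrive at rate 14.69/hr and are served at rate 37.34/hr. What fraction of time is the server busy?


ρ = λ/μ = 14.69/37.34 = 0.3934

Final: 0.3934


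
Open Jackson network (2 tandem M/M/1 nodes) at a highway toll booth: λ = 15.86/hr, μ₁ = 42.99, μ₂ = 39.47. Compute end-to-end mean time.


Each node sees arrival rate λ = 15.86/hr (tandem ⇒ throughput preserved).
W₁ = 1/(μ₁−λ) = 1/(42.99−15.86) = 0.03686 hr
W₂ = 1/(μ₂−λ) = 1/(39.47−15.86) = 0.04235 hr
W_total = W₁ + W₂ = 0.03686 + 0.04235 = 0.07921 hr

Final: 0.07921 hr


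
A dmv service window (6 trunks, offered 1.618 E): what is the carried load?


B(6,1.618) = 0.004948 (Erlang-B)
Carried load = a(1 − B) = 1.618·(1 − 0.004948) = 1.618·0.995052 = 1.6100 E

Final: 1.6100 Erlangs


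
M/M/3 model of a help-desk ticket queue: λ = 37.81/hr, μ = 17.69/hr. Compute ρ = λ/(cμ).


ρ = λ/(cμ) = 37.81/(3·17.69) = 37.81/53.07 = 0.7125

Final: 0.7125


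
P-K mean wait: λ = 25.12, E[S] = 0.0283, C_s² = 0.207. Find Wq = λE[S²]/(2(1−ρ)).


ρ = λ·E[S] = 25.12·0.0283 = 0.7109
E[S²] = E[S]²(1+C_s²) = 0.0283²·(1+0.207) = 0.0009667
Wq = λ·E[S²]/(2(1−ρ)) = 25.12·0.0009667/(2·0.2891) = 0.04200 hr

Final: 0.04200 hr


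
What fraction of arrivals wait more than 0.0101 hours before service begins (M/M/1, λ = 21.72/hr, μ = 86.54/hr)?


ρ = 21.72/86.54 = 0.2510
P(Wq > t) = ρ·e^{−(μ−λ)t} = 0.2510·e^{−0.6547}
= 0.2510·0.519607 = 0.130412

Final: 0.130412


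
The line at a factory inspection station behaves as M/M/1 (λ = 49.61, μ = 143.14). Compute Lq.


ρ = 49.61/143.14 = 0.3466
Lq = ρ²/(1−ρ) = 0.1201/0.6534 = 0.1838

Final: 0.1838


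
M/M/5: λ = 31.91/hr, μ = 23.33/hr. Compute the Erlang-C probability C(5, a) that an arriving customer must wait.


a = λ/μ = 1.3678; ρ = a/5 = 0.2736
P₀ = 0.254429 (from M/M/c formula)
C(c,a) = [a^c/(c!(1−ρ))]·P₀ = [4.78697/(120·0.7264)]·0.254429
= 0.05491·0.254429 = 0.013971

Final: 0.013971


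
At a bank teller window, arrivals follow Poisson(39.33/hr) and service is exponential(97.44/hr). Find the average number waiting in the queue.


ρ = 39.33/97.44 = 0.4036
Lq = ρ²/(1−ρ) = 0.1629/0.5964 = 0.2732

Final: 0.2732


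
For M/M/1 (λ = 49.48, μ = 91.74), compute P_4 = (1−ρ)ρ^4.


ρ = 49.48/91.74 = 0.5394
P_n = (1−ρ)·ρ^n = (1 − 0.5394)·0.5394^4 = 0.4606·0.084622 = 0.038981

Final: 0.038981


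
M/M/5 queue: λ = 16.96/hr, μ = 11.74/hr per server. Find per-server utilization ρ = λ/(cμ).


ρ = λ/(cμ) = 16.96/(5·11.74) = 16.96/58.70 = 0.2889

Final: 0.2889


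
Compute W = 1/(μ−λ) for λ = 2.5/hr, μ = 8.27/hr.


W = 1/(μ−λ) = 1/(8.27 − 2.5) = 1/5.77 = 0.1733 hr

Final: 0.1733 hr


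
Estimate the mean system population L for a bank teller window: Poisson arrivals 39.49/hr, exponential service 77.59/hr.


ρ = λ/μ = 39.49/77.59 = 0.5090
L = ρ/(1−ρ) = 0.5090/(1 − 0.5090) = 0.5090/0.4910 = 1.0365

Final: 1.0365


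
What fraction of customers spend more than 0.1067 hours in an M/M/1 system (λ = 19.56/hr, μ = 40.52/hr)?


W ~ Exponential(μ−λ) for M/M/1.
μ − λ = 40.52 − 19.56 = 20.9600
P(W > t) = e^{−(μ−λ)t} = e^{−2.2364} = 0.106839

Final: 0.106839


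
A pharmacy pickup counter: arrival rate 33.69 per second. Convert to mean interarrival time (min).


Mean interarrival time = 1/λ = 1/33.69 second = 0.02968 second
In minutes: 0.02968 × 0.0166667 = 0.0004947 min

Final: 0.0004947 min


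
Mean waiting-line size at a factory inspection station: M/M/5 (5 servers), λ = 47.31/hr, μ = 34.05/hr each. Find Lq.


a = λ/μ = 1.3894; ρ = a/5 = 0.2779
P₀ = 0.248956
Lq = P₀·a^c·ρ / (c!·(1−ρ)²) = 0.248956·5.17820·0.2779/(120·0.52145)
= 0.005725

Final: 0.005725


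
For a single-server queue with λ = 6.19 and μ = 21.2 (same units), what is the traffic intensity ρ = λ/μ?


ρ = λ/μ = 6.19/21.2 = 0.2920

Final: 0.2920


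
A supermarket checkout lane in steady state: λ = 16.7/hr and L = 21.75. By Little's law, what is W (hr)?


W = L/λ = 21.75/16.7 = 1.3024 hr

Final: 1.3024 hr


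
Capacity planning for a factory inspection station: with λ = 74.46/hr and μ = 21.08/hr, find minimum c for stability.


Stability requires cμ > λ ⇔ c > λ/μ.
λ/μ = 74.46/21.08 = 3.5323
Minimum integer c = ⌊3.5323⌋ + 1 = 4
Check: 4·21.08 = 84.32 > 74.46, while 3·21.08 = 63.24 ≤ 74.46

Final: 4 servers


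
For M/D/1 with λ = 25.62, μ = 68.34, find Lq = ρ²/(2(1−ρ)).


ρ = 25.62/68.34 = 0.3749
M/D/1: Lq = ρ²/(2(1−ρ)) = 0.1405/(2·0.6251) = 0.11241

Final: 0.11241


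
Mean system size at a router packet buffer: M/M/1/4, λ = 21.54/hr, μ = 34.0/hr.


ρ = 21.54/34.0 = 0.6335
L = ρ[1 − (K+1)ρ^K + Kρ^(K+1)] / [(1−ρ)(1−ρ^(K+1))]
Numerator: 0.6335·(1 − 5·0.161089 + 4·0.102055) = 0.381874
Denominator: (0.3665)·(0.897945) = 0.329070
L = 0.381874/0.329070 = 1.1605

Final: 1.1605


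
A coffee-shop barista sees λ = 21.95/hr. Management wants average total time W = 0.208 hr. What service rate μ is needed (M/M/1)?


W = 1/(μ−λ) ⇒ μ − λ = 1/W = 1/0.208 = 4.8077
μ = λ + 1/W = 21.95 + 4.8077 = 26.7577 per hr

Final: 26.7577 /hr


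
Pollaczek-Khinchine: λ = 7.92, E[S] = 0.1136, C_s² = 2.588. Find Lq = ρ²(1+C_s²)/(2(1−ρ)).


ρ = λ·E[S] = 7.92·0.1136 = 0.8997
Lq = ρ²(1+C_s²)/(2(1−ρ)) = 0.8095·(1+2.588)/(2·0.1003)
= 0.8095·3.5880/0.2006 = 14.48040

Final: 14.48040


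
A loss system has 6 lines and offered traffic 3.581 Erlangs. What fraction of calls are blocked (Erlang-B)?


B(c,a) = (a^c/c!) / Σ_{k=0}^{c} a^k/k!
a^6/6! = 2.928825
Σ terms (k=0..6): 1.00000 + 3.58100 + 6.41178 + 7.65353 + 6.85182 + 4.90727 + 2.92883 = 33.334230
B = 2.928825/33.334230 = 0.087862

Final: 0.087862


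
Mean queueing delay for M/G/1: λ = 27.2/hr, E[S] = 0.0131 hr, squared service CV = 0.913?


ρ = λ·E[S] = 27.2·0.0131 = 0.3563
E[S²] = E[S]²(1+C_s²) = 0.0131²·(1+0.913) = 0.0003283
Wq = λ·E[S²]/(2(1−ρ)) = 27.2·0.0003283/(2·0.6437) = 0.006936 hr

Final: 0.006936 hr


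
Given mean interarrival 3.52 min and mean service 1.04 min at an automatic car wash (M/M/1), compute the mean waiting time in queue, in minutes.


λ = 60/3.52 = 17.0455 /hr
μ = 60/1.04 = 57.6923 /hr
ρ = λ/μ = 17.0455/57.6923 = 0.2955
Wq = ρ/(μ−λ) = 0.2955/(57.6923−17.0455) = 0.007269 hr
In minutes: 0.007269·60 = 0.4361 min

Final: 0.4361 min


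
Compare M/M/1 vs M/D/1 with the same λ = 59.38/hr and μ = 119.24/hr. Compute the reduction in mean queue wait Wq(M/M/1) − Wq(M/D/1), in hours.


ρ = 59.38/119.24 = 0.4980
Wq(M/M/1) = ρ/(μ−λ) = 0.4980/59.86 = 0.008319 hr
Wq(M/D/1) = ρ/(2(μ−λ)) = 0.004160 hr
Savings = 0.008319 − 0.004160 = 0.004160 hr

Final: 0.004160 hr


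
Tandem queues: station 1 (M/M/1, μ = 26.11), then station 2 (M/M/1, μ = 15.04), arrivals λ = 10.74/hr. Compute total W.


Each node sees arrival rate λ = 10.74/hr (tandem ⇒ throughput preserved).
W₁ = 1/(μ₁−λ) = 1/(26.11−10.74) = 0.06506 hr
W₂ = 1/(μ₂−λ) = 1/(15.04−10.74) = 0.23256 hr
W_total = W₁ + W₂ = 0.06506 + 0.23256 = 0.29762 hr

Final: 0.29762 hr


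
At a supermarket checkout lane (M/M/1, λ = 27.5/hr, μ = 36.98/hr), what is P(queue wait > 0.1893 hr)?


ρ = 27.5/36.98 = 0.7436
P(Wq > t) = ρ·e^{−(μ−λ)t} = 0.7436·e^{−1.7946}
= 0.7436·0.166200 = 0.123594

Final: 0.123594


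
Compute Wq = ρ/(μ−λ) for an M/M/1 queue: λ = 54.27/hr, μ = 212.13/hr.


ρ = 54.27/212.13 = 0.2558
Wq = ρ/(μ−λ) = 0.2558/(212.13 − 54.27) = 0.2558/157.86 = 0.001621 hr

Final: 0.001621 hr


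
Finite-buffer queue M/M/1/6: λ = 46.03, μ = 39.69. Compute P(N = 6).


ρ = λ/μ = 46.03/39.69 = 1.1597
P_K = (1−ρ)ρ^K/(1−ρ^(K+1)) = (-0.1597·2.433096)/(1 − 2.821754)
= -0.388658/-1.821754 = 0.213343

Final: 0.213343


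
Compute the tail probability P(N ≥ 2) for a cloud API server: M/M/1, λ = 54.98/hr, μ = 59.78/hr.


ρ = 54.98/59.78 = 0.9197
P(N ≥ n) = ρ^n = 0.9197^2 = 0.845858

Final: 0.845858


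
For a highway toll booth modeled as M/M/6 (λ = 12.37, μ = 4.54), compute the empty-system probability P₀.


a = λ/μ = 12.37/4.54 = 2.7247; ρ = a/c = 0.4541
Σ_{k=0}^{5} a^k/k! (terms k=0..5) = 1.00000 + 2.72467 + 3.71191 + 3.37124 + 2.29638 + 1.25138 = 14.35559
Tail: a^6/(6!(1−ρ)) = 409.15049/(720·0.5459) = 1.04099
P₀ = 1/(14.35559 + 1.04099) = 1/15.39658 = 0.064950

Final: 0.064950


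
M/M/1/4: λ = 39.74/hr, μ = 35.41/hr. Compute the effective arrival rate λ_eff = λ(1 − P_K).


ρ = 1.1223; P_K = (1−ρ)ρ^4/(1−ρ^5) = 0.248582
λ_eff = λ(1 − P_K) = 39.74·(1 − 0.248582) = 39.74·0.751418 = 29.8613 /hr

Final: 29.8613 /hr


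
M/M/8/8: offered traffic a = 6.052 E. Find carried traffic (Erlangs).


B(8,6.052) = 0.124767 (Erlang-B)
Carried load = a(1 − B) = 6.052·(1 − 0.124767) = 6.052·0.875233 = 5.2969 E

Final: 5.2969 Erlangs


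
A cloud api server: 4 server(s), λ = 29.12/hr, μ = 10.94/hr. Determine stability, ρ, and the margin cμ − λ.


Total capacity cμ = 4·10.94 = 43.76/hr
ρ = λ/(cμ) = 29.12/43.76 = 0.6654
Stable ⇔ ρ < 1: YES
Spare capacity = cμ − λ = 43.76 − 29.12 = 14.64/hr

Final: ρ = 0.6654; stable; margin = 14.64/hr


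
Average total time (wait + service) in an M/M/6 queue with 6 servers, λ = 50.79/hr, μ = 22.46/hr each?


a = 2.2614; ρ = 0.3769; P₀ = 0.103886
Lq = P₀·a^c·ρ/(c!(1−ρ)²) = 0.01873
Wq = Lq/λ = 0.01873/50.79 = 0.0003688 hr
W = Wq + 1/μ = 0.0003688 + 0.04452 = 0.04489 hr

Final: 0.04489 hr


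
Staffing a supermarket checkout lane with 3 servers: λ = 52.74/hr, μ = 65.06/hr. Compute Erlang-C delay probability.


a = λ/μ = 0.8106; ρ = a/3 = 0.2702
P₀ = 0.442310 (from M/M/c formula)
C(c,a) = [a^c/(c!(1−ρ))]·P₀ = [0.53269/(6·0.7298)]·0.442310
= 0.12166·0.442310 = 0.053809

Final: 0.053809


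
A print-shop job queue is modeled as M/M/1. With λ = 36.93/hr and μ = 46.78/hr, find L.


ρ = λ/μ = 36.93/46.78 = 0.7894
L = ρ/(1−ρ) = 0.7894/(1 − 0.7894) = 0.7894/0.2106 = 3.7492

Final: 3.7492


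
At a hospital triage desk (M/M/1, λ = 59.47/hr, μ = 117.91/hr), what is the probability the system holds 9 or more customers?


ρ = 59.47/117.91 = 0.5044
P(N ≥ n) = ρ^n = 0.5044^9 = 0.002112

Final: 0.002112


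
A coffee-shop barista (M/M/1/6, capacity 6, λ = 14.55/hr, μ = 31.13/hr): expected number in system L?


ρ = 14.55/31.13 = 0.4674
L = ρ[1 − (K+1)ρ^K + Kρ^(K+1)] / [(1−ρ)(1−ρ^(K+1))]
Numerator: 0.4674·(1 − 7·0.010426 + 6·0.004873) = 0.446950
Denominator: (0.5326)·(0.995127) = 0.530010
L = 0.446950/0.530010 = 0.8433

Final: 0.8433


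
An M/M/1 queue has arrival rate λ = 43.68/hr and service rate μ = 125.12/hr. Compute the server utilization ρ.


ρ = λ/μ = 43.68/125.12 = 0.3491

Final: 0.3491


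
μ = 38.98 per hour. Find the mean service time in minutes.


Mean service time = 1/μ = 1/38.98 hour = 0.02565 hour
In minutes: 0.02565 × 60 = 1.5393 min

Final: 1.5393 min


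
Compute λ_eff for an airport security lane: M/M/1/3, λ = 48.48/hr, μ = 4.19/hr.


ρ = 11.5704; P_K = (1−ρ)ρ^3/(1−ρ^4) = 0.913624
λ_eff = λ(1 − P_K) = 48.48·(1 − 0.913624) = 48.48·0.086376 = 4.1875 /hr

Final: 4.1875 /hr


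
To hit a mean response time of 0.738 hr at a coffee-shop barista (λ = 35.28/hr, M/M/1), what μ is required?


W = 1/(μ−λ) ⇒ μ − λ = 1/W = 1/0.738 = 1.3550
μ = λ + 1/W = 35.28 + 1.3550 = 36.6350 per hr

Final: 36.6350 /hr


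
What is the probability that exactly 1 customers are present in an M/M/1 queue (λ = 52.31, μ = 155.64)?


ρ = 52.31/155.64 = 0.3361
P_n = (1−ρ)·ρ^n = (1 − 0.3361)·0.3361^1 = 0.6639·0.336096 = 0.223136

Final: 0.223136


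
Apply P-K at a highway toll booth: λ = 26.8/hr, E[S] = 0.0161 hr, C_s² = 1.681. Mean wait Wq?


ρ = λ·E[S] = 26.8·0.0161 = 0.4315
E[S²] = E[S]²(1+C_s²) = 0.0161²·(1+1.681) = 0.0006949
Wq = λ·E[S²]/(2(1−ρ)) = 26.8·0.0006949/(2·0.5685) = 0.01638 hr

Final: 0.01638 hr


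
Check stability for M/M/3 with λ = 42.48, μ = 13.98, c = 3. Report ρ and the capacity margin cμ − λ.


Total capacity cμ = 3·13.98 = 41.94/hr
ρ = λ/(cμ) = 42.48/41.94 = 1.0129
Stable ⇔ ρ < 1: NO
Spare capacity = cμ − λ = 41.94 − 42.48 = -0.54/hr

Final: ρ = 1.0129; unstable; margin = -0.54/hr


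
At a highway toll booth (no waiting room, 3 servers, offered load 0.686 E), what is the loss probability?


B(c,a) = (a^c/c!) / Σ_{k=0}^{c} a^k/k!
a^3/3! = 0.053805
Σ terms (k=0..3): 1.00000 + 0.68600 + 0.23530 + 0.05380 = 1.975103
B = 0.053805/1.975103 = 0.027242

Final: 0.027242


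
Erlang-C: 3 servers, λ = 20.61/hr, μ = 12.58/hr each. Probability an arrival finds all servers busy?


a = λ/μ = 1.6383; ρ = a/3 = 0.5461
P₀ = 0.178730 (from M/M/c formula)
C(c,a) = [a^c/(c!(1−ρ))]·P₀ = [4.39736/(6·0.4539)]·0.178730
= 1.61468·0.178730 = 0.288591

Final: 0.288591


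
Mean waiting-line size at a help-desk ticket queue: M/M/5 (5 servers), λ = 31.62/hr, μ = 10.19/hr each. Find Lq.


a = λ/μ = 3.1030; ρ = a/5 = 0.6206
P₀ = 0.041529
Lq = P₀·a^c·ρ / (c!·(1−ρ)²) = 0.041529·287.69904·0.6206/(120·0.14394)
= 0.42929

Final: 0.42929


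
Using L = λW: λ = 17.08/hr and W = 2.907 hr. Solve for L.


L = λW = 17.08·2.907 = 49.6516

Final: 49.6516


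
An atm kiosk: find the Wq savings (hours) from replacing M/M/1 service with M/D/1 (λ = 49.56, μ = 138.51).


ρ = 49.56/138.51 = 0.3578
Wq(M/M/1) = ρ/(μ−λ) = 0.3578/88.95 = 0.004023 hr
Wq(M/D/1) = ρ/(2(μ−λ)) = 0.002011 hr
Savings = 0.004023 − 0.002011 = 0.002011 hr

Final: 0.002011 hr


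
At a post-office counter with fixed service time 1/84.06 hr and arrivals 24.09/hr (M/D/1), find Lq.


ρ = 24.09/84.06 = 0.2866
M/D/1: Lq = ρ²/(2(1−ρ)) = 0.08213/(2·0.7134) = 0.05756

Final: 0.05756


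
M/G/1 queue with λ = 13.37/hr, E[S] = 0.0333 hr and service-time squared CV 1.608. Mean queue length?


ρ = λ·E[S] = 13.37·0.0333 = 0.4452
Lq = ρ²(1+C_s²)/(2(1−ρ)) = 0.1982·(1+1.608)/(2·0.5548)
= 0.1982·2.6080/1.1096 = 0.46592

Final: 0.46592


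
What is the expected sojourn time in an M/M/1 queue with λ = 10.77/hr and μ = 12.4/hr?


W = 1/(μ−λ) = 1/(12.4 − 10.77) = 1/1.63 = 0.6135 hr

Final: 0.6135 hr


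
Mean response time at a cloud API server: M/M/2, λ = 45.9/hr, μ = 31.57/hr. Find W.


a = 1.4539; ρ = 0.7270; P₀ = 0.158107
Lq = P₀·a^c·ρ/(c!(1−ρ)²) = 1.62945
Wq = Lq/λ = 1.62945/45.9 = 0.03550 hr
W = Wq + 1/μ = 0.03550 + 0.03168 = 0.06718 hr

Final: 0.06718 hr


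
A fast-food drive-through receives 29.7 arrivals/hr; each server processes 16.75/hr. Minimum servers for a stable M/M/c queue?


Stability requires cμ > λ ⇔ c > λ/μ.
λ/μ = 29.7/16.75 = 1.7731
Minimum integer c = ⌊1.7731⌋ + 1 = 2
Check: 2·16.75 = 33.50 > 29.7, while 1·16.75 = 16.75 ≤ 29.7

Final: 2 servers


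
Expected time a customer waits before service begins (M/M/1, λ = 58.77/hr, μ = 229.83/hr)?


ρ = 58.77/229.83 = 0.2557
Wq = ρ/(μ−λ) = 0.2557/(229.83 − 58.77) = 0.2557/171.06 = 0.001495 hr

Final: 0.001495 hr


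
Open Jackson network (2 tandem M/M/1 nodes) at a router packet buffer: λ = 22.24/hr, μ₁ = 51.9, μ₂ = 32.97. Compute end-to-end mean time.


Each node sees arrival rate λ = 22.24/hr (tandem ⇒ throughput preserved).
W₁ = 1/(μ₁−λ) = 1/(51.9−22.24) = 0.03372 hr
W₂ = 1/(μ₂−λ) = 1/(32.97−22.24) = 0.09320 hr
W_total = W₁ + W₂ = 0.03372 + 0.09320 = 0.12691 hr

Final: 0.12691 hr


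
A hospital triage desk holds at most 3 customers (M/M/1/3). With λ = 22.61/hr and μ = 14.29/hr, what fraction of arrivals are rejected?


ρ = λ/μ = 22.61/14.29 = 1.5822
P_K = (1−ρ)ρ^K/(1−ρ^(K+1)) = (-0.5822·3.961001)/(1 − 6.267197)
= -2.306195/-5.267197 = 0.437841

Final: 0.437841


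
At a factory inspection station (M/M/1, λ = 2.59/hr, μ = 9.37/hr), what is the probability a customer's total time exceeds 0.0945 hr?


W ~ Exponential(μ−λ) for M/M/1.
μ − λ = 9.37 − 2.59 = 6.7800
P(W > t) = e^{−(μ−λ)t} = e^{−0.6407} = 0.526918

Final: 0.526918


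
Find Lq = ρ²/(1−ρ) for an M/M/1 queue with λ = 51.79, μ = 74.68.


ρ = 51.79/74.68 = 0.6935
Lq = ρ²/(1−ρ) = 0.4809/0.3065 = 1.5691

Final: 1.5691


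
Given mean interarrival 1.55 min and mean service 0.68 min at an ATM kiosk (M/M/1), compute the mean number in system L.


λ = 60/1.55 = 38.7097 /hr
μ = 60/0.68 = 88.2353 /hr
ρ = λ/μ = 38.7097/88.2353 = 0.4387
L = ρ/(1−ρ) = 0.4387/0.5613 = 0.7816

Final: 0.7816


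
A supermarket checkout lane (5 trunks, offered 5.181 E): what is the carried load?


B(5,5.181) = 0.299378 (Erlang-B)
Carried load = a(1 − B) = 5.181·(1 − 0.299378) = 5.181·0.700622 = 3.6299 E

Final: 3.6299 Erlangs


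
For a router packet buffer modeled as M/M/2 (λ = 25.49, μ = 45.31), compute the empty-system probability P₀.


a = λ/μ = 25.49/45.31 = 0.5626; ρ = a/c = 0.2813
Σ_{k=0}^{1} a^k/k! (terms k=0..1) = 1.00000 + 0.56257 = 1.56257
Tail: a^2/(2!(1−ρ)) = 0.31648/(2·0.7187) = 0.22017
P₀ = 1/(1.56257 + 0.22017) = 1/1.78274 = 0.560934

Final: 0.560934


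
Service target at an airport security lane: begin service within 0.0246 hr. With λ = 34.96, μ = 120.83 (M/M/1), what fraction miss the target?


ρ = 34.96/120.83 = 0.2893
P(Wq > t) = ρ·e^{−(μ−λ)t} = 0.2893·e^{−2.1124}
= 0.2893·0.120947 = 0.034994

Final: 0.034994


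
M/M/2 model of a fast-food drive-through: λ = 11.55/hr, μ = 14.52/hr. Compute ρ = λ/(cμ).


ρ = λ/(cμ) = 11.55/(2·14.52) = 11.55/29.04 = 0.3977

Final: 0.3977


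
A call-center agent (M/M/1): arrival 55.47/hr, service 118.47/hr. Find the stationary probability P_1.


ρ = 55.47/118.47 = 0.4682
P_n = (1−ρ)·ρ^n = (1 − 0.4682)·0.4682^1 = 0.5318·0.468220 = 0.248990

Final: 0.248990


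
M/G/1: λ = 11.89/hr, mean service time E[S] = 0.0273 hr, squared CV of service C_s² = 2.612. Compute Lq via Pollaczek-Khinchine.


ρ = λ·E[S] = 11.89·0.0273 = 0.3246
Lq = ρ²(1+C_s²)/(2(1−ρ)) = 0.1054·(1+2.612)/(2·0.6754)
= 0.1054·3.6120/1.3508 = 0.28174

Final: 0.28174


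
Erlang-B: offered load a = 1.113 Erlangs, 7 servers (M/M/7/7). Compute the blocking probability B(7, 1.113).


B(c,a) = (a^c/c!) / Σ_{k=0}^{c} a^k/k!
a^7/7! = 0.0004198
Σ terms (k=0..7): 1.00000 + 1.11300 + 0.61938 + 0.22979 + 0.06394 + 0.01423 + 0.002640 + 0.0004198 = 3.043409
B = 0.0004198/3.043409 = 0.0001379

Final: 0.0001379


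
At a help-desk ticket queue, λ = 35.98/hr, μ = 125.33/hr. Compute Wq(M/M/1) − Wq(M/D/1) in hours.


ρ = 35.98/125.33 = 0.2871
Wq(M/M/1) = ρ/(μ−λ) = 0.2871/89.35 = 0.003213 hr
Wq(M/D/1) = ρ/(2(μ−λ)) = 0.001607 hr
Savings = 0.003213 − 0.001607 = 0.001607 hr

Final: 0.001607 hr


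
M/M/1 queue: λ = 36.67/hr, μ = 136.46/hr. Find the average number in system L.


ρ = λ/μ = 36.67/136.46 = 0.2687
L = ρ/(1−ρ) = 0.2687/(1 − 0.2687) = 0.2687/0.7313 = 0.3675

Final: 0.3675


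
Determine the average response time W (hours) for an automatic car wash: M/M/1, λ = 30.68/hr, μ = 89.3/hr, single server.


W = 1/(μ−λ) = 1/(89.3 − 30.68) = 1/58.62 = 0.01706 hr

Final: 0.01706 hr


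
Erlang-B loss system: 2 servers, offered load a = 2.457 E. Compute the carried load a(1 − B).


B(2,2.457) = 0.466135 (Erlang-B)
Carried load = a(1 − B) = 2.457·(1 − 0.466135) = 2.457·0.533865 = 1.3117 E

Final: 1.3117 Erlangs


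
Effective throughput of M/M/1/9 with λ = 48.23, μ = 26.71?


ρ = 1.8057; P_K = (1−ρ)ρ^9/(1−ρ^10) = 0.447409
λ_eff = λ(1 − P_K) = 48.23·(1 − 0.447409) = 48.23·0.552591 = 26.6514 /hr

Final: 26.6514 /hr


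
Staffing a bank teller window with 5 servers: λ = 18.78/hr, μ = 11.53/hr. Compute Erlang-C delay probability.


a = λ/μ = 1.6288; ρ = a/5 = 0.3258
P₀ = 0.195679 (from M/M/c formula)
C(c,a) = [a^c/(c!(1−ρ))]·P₀ = [11.46387/(120·0.6742)]·0.195679
= 0.14169·0.195679 = 0.027725

Final: 0.027725


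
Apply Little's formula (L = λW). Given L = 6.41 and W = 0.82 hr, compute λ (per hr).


λ = L/W = 6.41/0.82 = 7.8171 /hr

Final: 7.8171 /hr


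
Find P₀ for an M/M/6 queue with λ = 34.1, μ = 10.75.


a = λ/μ = 34.1/10.75 = 3.1721; ρ = a/c = 0.5287
Σ_{k=0}^{5} a^k/k! (terms k=0..5) = 1.00000 + 3.17209 + 5.03109 + 5.31969 + 4.21864 + 2.67638 = 21.41790
Tail: a^6/(6!(1−ρ)) = 1018.76845/(720·0.4713) = 3.00213
P₀ = 1/(21.41790 + 3.00213) = 1/24.42002 = 0.040950

Final: 0.040950


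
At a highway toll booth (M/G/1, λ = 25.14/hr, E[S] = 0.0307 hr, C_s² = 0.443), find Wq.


ρ = λ·E[S] = 25.14·0.0307 = 0.7718
E[S²] = E[S]²(1+C_s²) = 0.0307²·(1+0.443) = 0.001360
Wq = λ·E[S²]/(2(1−ρ)) = 25.14·0.001360/(2·0.2282) = 0.07491 hr

Final: 0.07491 hr


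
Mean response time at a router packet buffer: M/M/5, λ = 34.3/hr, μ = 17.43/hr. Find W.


a = 1.9679; ρ = 0.3936; P₀ = 0.138800
Lq = P₀·a^c·ρ/(c!(1−ρ)²) = 0.03653
Wq = Lq/λ = 0.03653/34.3 = 0.001065 hr
W = Wq + 1/μ = 0.001065 + 0.05737 = 0.05844 hr

Final: 0.05844 hr


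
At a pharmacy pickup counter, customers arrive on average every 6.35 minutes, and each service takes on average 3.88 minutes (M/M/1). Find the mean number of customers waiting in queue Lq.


λ = 60/6.35 = 9.4488 /hr
μ = 60/3.88 = 15.4639 /hr
ρ = λ/μ = 9.4488/15.4639 = 0.6110
Lq = ρ²/(1−ρ) = 0.3733/0.3890 = 0.9598

Final: 0.9598


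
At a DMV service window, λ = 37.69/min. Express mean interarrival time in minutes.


Mean interarrival time = 1/λ = 1/37.69 minute = 0.02653 minute
In minutes: 0.02653 × 1 = 0.02653 min

Final: 0.02653 min


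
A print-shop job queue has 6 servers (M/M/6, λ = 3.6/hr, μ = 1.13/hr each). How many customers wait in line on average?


a = λ/μ = 3.1858; ρ = a/6 = 0.5310
P₀ = 0.040366
Lq = P₀·a^c·ρ / (c!·(1−ρ)²) = 0.040366·1045.54889·0.5310/(720·0.21999)
= 0.14149

Final: 0.14149


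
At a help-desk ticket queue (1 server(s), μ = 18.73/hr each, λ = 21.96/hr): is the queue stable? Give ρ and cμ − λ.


Total capacity cμ = 1·18.73 = 18.73/hr
ρ = λ/(cμ) = 21.96/18.73 = 1.1725
Stable ⇔ ρ < 1: NO
Spare capacity = cμ − λ = 18.73 − 21.96 = -3.23/hr

Final: ρ = 1.1725; unstable; margin = -3.23/hr


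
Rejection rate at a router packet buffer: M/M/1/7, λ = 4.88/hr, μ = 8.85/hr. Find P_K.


ρ = λ/μ = 4.88/8.85 = 0.5514
P_K = (1−ρ)ρ^K/(1−ρ^(K+1)) = (0.4486·0.015500)/(1 − 0.008547)
= 0.006953/0.991453 = 0.007013

Final: 0.007013


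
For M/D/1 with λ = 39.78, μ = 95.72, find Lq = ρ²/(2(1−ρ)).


ρ = 39.78/95.72 = 0.4156
M/D/1: Lq = ρ²/(2(1−ρ)) = 0.1727/(2·0.5844) = 0.14777

Final: 0.14777


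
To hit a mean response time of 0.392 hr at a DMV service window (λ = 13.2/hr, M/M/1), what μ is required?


W = 1/(μ−λ) ⇒ μ − λ = 1/W = 1/0.392 = 2.5510
μ = λ + 1/W = 13.2 + 2.5510 = 15.7510 per hr

Final: 15.7510 /hr


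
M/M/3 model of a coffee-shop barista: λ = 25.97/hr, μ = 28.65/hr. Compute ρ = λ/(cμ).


ρ = λ/(cμ) = 25.97/(3·28.65) = 25.97/85.95 = 0.3022

Final: 0.3022


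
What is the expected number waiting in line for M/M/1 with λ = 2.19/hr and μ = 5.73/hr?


ρ = 2.19/5.73 = 0.3822
Lq = ρ²/(1−ρ) = 0.1461/0.6178 = 0.2364

Final: 0.2364


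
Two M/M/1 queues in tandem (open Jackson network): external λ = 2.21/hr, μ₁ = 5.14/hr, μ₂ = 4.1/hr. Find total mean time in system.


Each node sees arrival rate λ = 2.21/hr (tandem ⇒ throughput preserved).
W₁ = 1/(μ₁−λ) = 1/(5.14−2.21) = 0.34130 hr
W₂ = 1/(μ₂−λ) = 1/(4.1−2.21) = 0.52910 hr
W_total = W₁ + W₂ = 0.34130 + 0.52910 = 0.87040 hr

Final: 0.87040 hr


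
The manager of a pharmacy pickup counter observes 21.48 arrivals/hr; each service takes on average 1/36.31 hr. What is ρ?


ρ = λ/μ = 21.48/36.31 = 0.5916

Final: 0.5916


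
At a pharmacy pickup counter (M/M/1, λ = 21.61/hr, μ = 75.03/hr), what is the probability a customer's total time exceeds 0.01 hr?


W ~ Exponential(μ−λ) for M/M/1.
μ − λ = 75.03 − 21.61 = 53.4200
P(W > t) = e^{−(μ−λ)t} = e^{−0.5342} = 0.586138

Final: 0.586138


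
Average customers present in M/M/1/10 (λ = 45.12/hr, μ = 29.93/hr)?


ρ = 45.12/29.93 = 1.5075
L = ρ[1 − (K+1)ρ^K + Kρ^(K+1)] / [(1−ρ)(1−ρ^(K+1))]
Numerator: 1.5075·(1 − 11·60.621090 + 10·91.387357) = 373.927026
Denominator: (-0.5075)·(-90.387357) = 45.873169
L = 373.927026/45.873169 = 8.1513

Final: 8.1513


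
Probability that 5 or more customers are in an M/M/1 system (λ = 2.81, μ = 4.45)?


ρ = 2.81/4.45 = 0.6315
P(N ≥ n) = ρ^n = 0.6315^5 = 0.100399

Final: 0.100399


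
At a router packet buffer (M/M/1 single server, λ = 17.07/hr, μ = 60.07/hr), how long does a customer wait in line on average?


ρ = 17.07/60.07 = 0.2842
Wq = ρ/(μ−λ) = 0.2842/(60.07 − 17.07) = 0.2842/43.00 = 0.006609 hr

Final: 0.006609 hr


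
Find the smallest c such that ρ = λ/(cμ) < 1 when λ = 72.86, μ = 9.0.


Stability requires cμ > λ ⇔ c > λ/μ.
λ/μ = 72.86/9.0 = 8.0956
Minimum integer c = ⌊8.0956⌋ + 1 = 9
Check: 9·9.0 = 81.00 > 72.86, while 8·9.0 = 72.00 ≤ 72.86

Final: 9 servers


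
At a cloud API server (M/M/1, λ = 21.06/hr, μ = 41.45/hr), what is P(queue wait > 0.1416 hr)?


ρ = 21.06/41.45 = 0.5081
P(Wq > t) = ρ·e^{−(μ−λ)t} = 0.5081·e^{−2.8872}
= 0.5081·0.055731 = 0.028316

Final: 0.028316


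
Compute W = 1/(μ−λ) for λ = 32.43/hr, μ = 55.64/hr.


W = 1/(μ−λ) = 1/(55.64 − 32.43) = 1/23.21 = 0.04308 hr

Final: 0.04308 hr


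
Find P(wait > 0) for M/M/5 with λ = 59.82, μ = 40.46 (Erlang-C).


a = λ/μ = 1.4785; ρ = a/5 = 0.2957
P₀ = 0.227644 (from M/M/c formula)
C(c,a) = [a^c/(c!(1−ρ))]·P₀ = [7.06485/(120·0.7043)]·0.227644
= 0.08359·0.227644 = 0.019029

Final: 0.019029


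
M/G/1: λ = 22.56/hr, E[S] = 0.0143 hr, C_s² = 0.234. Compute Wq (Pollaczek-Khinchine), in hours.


ρ = λ·E[S] = 22.56·0.0143 = 0.3226
E[S²] = E[S]²(1+C_s²) = 0.0143²·(1+0.234) = 0.0002523
Wq = λ·E[S²]/(2(1−ρ)) = 22.56·0.0002523/(2·0.6774) = 0.004202 hr

Final: 0.004202 hr


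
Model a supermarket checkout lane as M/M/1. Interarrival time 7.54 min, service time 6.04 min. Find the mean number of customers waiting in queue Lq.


λ = 60/7.54 = 7.9576 /hr
μ = 60/6.04 = 9.9338 /hr
ρ = λ/μ = 7.9576/9.9338 = 0.8011
Lq = ρ²/(1−ρ) = 0.6417/0.1989 = 3.2256

Final: 3.2256


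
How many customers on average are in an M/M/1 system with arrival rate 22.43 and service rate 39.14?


ρ = λ/μ = 22.43/39.14 = 0.5731
L = ρ/(1−ρ) = 0.5731/(1 − 0.5731) = 0.5731/0.4269 = 1.3423

Final: 1.3423


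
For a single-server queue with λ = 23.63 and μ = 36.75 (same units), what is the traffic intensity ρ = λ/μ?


ρ = λ/μ = 23.63/36.75 = 0.6430

Final: 0.6430


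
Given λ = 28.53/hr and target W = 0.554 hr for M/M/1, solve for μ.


W = 1/(μ−λ) ⇒ μ − λ = 1/W = 1/0.554 = 1.8051
μ = λ + 1/W = 28.53 + 1.8051 = 30.3351 per hr

Final: 30.3351 /hr


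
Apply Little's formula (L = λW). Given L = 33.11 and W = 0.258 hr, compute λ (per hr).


λ = L/W = 33.11/0.258 = 128.3333 /hr

Final: 128.3333 /hr


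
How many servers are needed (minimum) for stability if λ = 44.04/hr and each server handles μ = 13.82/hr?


Stability requires cμ > λ ⇔ c > λ/μ.
λ/μ = 44.04/13.82 = 3.1867
Minimum integer c = ⌊3.1867⌋ + 1 = 4
Check: 4·13.82 = 55.28 > 44.04, while 3·13.82 = 41.46 ≤ 44.04

Final: 4 servers


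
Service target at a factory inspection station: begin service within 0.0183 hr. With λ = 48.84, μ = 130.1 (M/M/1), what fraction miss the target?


ρ = 48.84/130.1 = 0.3754
P(Wq > t) = ρ·e^{−(μ−λ)t} = 0.3754·e^{−1.4871}
= 0.3754·0.226037 = 0.084855

Final: 0.084855


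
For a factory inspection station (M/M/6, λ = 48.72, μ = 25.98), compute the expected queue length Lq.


a = λ/μ = 1.8753; ρ = a/6 = 0.3125
P₀ = 0.153158
Lq = P₀·a^c·ρ / (c!·(1−ρ)²) = 0.153158·43.49194·0.3125/(720·0.47259)
= 0.006119

Final: 0.006119


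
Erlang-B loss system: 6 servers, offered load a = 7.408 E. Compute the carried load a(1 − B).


B(6,7.408) = 0.356133 (Erlang-B)
Carried load = a(1 − B) = 7.408·(1 − 0.356133) = 7.408·0.643867 = 4.7698 E

Final: 4.7698 Erlangs


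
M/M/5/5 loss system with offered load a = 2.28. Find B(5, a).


B(c,a) = (a^c/c!) / Σ_{k=0}^{c} a^k/k!
a^5/5! = 0.513444
Σ terms (k=0..5): 1.00000 + 2.28000 + 2.59920 + 1.97539 + 1.12597 + 0.51344 = 9.494009
B = 0.513444/9.494009 = 0.054081

Final: 0.054081
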